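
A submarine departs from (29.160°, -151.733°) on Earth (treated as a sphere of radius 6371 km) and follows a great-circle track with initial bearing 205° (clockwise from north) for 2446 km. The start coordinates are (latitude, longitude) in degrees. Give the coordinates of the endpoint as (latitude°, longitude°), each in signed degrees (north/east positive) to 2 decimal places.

8.94°, -160.95°

Angular distance δ = d/R = 2446/6371 = 0.38393 rad; initial bearing θ = 3.5779 rad.
sin φ₂ = sin φ₁ cos δ + cos φ₁ sin δ cos θ = (0.4873)(0.9272) + (0.8733)(0.3746)(-0.9063) = 0.1553, so φ₂ = 8.94°.
Δλ = atan2(sin θ sin δ cos φ₁, cos δ − sin φ₁ sin φ₂) = atan2(-0.1382, 0.8515) = -9.221°.
λ₂ = -151.733° − 9.221° = -160.95°.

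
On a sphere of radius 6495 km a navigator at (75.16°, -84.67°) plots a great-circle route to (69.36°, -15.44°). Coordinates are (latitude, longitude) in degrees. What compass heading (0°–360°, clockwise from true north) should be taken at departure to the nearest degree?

Δλ = 69.230° = 1.2083 rad.
y = sin Δλ · cos φ₂ = (0.9350)(0.3525) = 0.3296
x = cos φ₁ sin φ₂ − sin φ₁ cos φ₂ cos Δλ = (0.2561)(0.9358) − (0.9666)(0.3525)(0.3546) = 0.1188
θ = atan2(y, x) = 70.17°, so the bearing is 70°.

70°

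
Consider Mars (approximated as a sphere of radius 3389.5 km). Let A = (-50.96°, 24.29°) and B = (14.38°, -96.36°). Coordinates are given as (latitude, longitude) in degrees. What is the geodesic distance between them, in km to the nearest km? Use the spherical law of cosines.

7114 km

With latitudes φ₁ = -50.960°, φ₂ = 14.380° and longitude difference Δλ = -120.650°:
cos c = sin φ₁ sin φ₂ + cos φ₁ cos φ₂ cos Δλ = (-0.7767)(0.2484) + (0.6299)(0.9687)(-0.5098) = -0.50394,
so c = arccos(-0.50394) = 2.09895 rad.
Distance = R·c = 3389.5 × 2.0989 ≈ 7114 km.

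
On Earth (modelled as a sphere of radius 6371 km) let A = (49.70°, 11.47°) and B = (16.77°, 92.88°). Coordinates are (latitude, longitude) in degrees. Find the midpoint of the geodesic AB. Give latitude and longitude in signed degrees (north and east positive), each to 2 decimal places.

Central angle δ = 1.2529 rad. Interpolating on the sphere with fraction f = 0.5:
P = [sin((1−f)δ)·A + sin(fδ)·B] / sin δ = 0.6172·A + 0.6172·B in Cartesian coordinates,
giving P = (0.3615, 0.6696, 0.6488), i.e. latitude 40.45°, longitude 61.63°.

40.45°, 61.63°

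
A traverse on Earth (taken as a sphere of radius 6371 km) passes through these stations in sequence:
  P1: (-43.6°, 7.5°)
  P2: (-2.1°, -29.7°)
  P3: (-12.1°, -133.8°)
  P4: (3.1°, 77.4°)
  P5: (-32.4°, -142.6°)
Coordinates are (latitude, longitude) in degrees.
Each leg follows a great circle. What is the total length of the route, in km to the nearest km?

48547 km

Leg P1→P2: central angle 0.9252 rad, distance 5894.2 km.
Leg P2→P3: central angle 1.8032 rad, distance 11488.5 km.
Leg P3→P4: central angle 2.5801 rad, distance 16438.0 km.
Leg P4→P5: central angle 2.3115 rad, distance 14726.7 km.
Total: 5894.2 + 11488.5 + 16438.0 + 14726.7 ≈ 48547 km.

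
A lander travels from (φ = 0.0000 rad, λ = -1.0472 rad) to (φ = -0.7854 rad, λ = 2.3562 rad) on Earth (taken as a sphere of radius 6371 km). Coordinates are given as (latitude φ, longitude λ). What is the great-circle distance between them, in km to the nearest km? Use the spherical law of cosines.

In radians: φ₁ = 0.0000, φ₂ = -0.7854, Δλ = -165.000° = -2.8798 rad.
cos c = sin φ₁ sin φ₂ + cos φ₁ cos φ₂ cos Δλ = (0.0000)(-0.7071) + (1.0000)(0.7071)(-0.9659) = -0.68301,
so c = arccos(-0.68301) = 2.32267 rad.
Distance = R·c = 6371 × 2.3227 ≈ 14798 km.

14798 km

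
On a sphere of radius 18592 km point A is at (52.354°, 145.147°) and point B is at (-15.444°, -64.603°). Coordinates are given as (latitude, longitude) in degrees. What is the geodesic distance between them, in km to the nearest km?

With latitudes φ₁ = 52.354°, φ₂ = -15.444° and longitude difference Δλ = 150.250°:
Haversine: a = sin²(Δφ/2) + cos φ₁ cos φ₂ sin²(Δλ/2) = 0.3111 + (0.6108)(0.9639)(0.9341) = 0.86099.
Central angle c = 2·arcsin(√a) = 2.37746 rad.
Distance = R·c = 18592 × 2.3775 ≈ 44202 km.

44202 km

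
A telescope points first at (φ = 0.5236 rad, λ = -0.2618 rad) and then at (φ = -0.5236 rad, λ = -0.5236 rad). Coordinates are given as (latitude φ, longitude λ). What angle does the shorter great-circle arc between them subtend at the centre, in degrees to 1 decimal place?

In radians: φ₁ = 0.5236, φ₂ = -0.5236, Δλ = -15.000° = -0.2618 rad.
Haversine: a = sin²(Δφ/2) + cos φ₁ cos φ₂ sin²(Δλ/2) = 0.2500 + (0.8660)(0.8660)(0.0170) = 0.26278.
Central angle c = 2·arcsin(√a) = 1.07647 rad.
So the angular separation is 61.7°.

61.7°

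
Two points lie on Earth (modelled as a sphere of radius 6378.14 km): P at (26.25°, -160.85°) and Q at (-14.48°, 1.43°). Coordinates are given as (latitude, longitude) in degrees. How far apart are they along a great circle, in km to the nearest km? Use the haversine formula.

17776 km

With latitudes φ₁ = 26.250°, φ₂ = -14.480° and longitude difference Δλ = 162.280°:
Haversine: a = sin²(Δφ/2) + cos φ₁ cos φ₂ sin²(Δλ/2) = 0.1211 + (0.8969)(0.9682)(0.9763) = 0.96889.
Central angle c = 2·arcsin(√a) = 2.78696 rad.
Distance = R·c = 6378.14 × 2.7870 ≈ 17776 km.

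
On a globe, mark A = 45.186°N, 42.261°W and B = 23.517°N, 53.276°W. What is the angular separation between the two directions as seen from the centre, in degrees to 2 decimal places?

23.45°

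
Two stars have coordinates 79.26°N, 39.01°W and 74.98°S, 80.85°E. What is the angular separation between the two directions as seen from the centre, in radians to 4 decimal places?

Let φ₁ = 1.3833 rad, φ₂ = -1.3086 rad, and Δλ = 2.0920 rad.
cos c = sin φ₁ sin φ₂ + cos φ₁ cos φ₂ cos Δλ = (0.9825)(-0.9658) + (0.1864)(0.2592)(-0.4979) = -0.97296,
so c = arccos(-0.97296) = 2.90852 rad.
So the angular separation is 2.9085 rad.

2.9085 rad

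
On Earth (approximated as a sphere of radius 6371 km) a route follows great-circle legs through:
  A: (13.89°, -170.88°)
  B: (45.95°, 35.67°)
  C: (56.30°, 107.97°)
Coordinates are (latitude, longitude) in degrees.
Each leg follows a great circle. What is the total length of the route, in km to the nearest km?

17778 km

Leg A→B: central angle 2.0167 rad, distance 12848.2 km.
Leg B→C: central angle 0.7738 rad, distance 4930.0 km.
Total: 12848.2 + 4930.0 ≈ 17778 km.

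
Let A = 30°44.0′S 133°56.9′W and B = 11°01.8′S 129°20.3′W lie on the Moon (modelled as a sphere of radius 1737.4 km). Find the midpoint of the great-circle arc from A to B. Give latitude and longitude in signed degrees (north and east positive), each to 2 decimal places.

Central angle δ = 0.3519 rad. Interpolating on the sphere with fraction f = 0.5:
P = [sin((1−f)δ)·A + sin(fδ)·B] / sin δ = 0.5078·A + 0.5078·B in Cartesian coordinates,
giving P = (-0.6189, -0.6998, -0.3567), i.e. latitude -20.90°, longitude -131.49°.

-20.90°, -131.49°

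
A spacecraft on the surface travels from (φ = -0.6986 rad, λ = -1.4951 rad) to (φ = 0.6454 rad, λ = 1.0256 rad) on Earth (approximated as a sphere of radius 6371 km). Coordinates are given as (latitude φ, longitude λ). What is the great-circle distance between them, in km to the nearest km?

In radians: φ₁ = -0.6986, φ₂ = 0.6454, Δλ = 144.425° = 2.5207 rad.
cos c = sin φ₁ sin φ₂ + cos φ₁ cos φ₂ cos Δλ = (-0.6431)(0.6015) + (0.7657)(0.7989)(-0.8134) = -0.88441,
so c = arccos(-0.88441) = 2.65603 rad.
Distance = R·c = 6371 × 2.6560 ≈ 16922 km.

16922 km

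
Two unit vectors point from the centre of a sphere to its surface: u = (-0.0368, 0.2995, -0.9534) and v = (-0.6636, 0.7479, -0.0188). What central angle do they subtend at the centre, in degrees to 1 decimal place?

74.6°

u·v = 0.2663; |u| = 1.0000, |v| = 1.0000.
cos θ = (u·v)/(|u||v|) = 0.2663, so θ = 74.6°.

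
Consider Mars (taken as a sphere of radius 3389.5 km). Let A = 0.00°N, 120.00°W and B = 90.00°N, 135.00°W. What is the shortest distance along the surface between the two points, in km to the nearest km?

With latitudes φ₁ = 0.000°, φ₂ = 90.000° and longitude difference Δλ = -15.000°:
cos c = sin φ₁ sin φ₂ + cos φ₁ cos φ₂ cos Δλ = (0.0000)(1.0000) + (1.0000)(0.0000)(0.9659) = 0.00000,
so c = arccos(0.00000) = 1.57080 rad.
Distance = R·c = 3389.5 × 1.5708 ≈ 5324 km.

5324 km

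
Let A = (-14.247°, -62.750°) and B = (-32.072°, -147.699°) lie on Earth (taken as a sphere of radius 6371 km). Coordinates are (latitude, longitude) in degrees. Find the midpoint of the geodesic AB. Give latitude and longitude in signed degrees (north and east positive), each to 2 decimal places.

-30.07°, -101.71°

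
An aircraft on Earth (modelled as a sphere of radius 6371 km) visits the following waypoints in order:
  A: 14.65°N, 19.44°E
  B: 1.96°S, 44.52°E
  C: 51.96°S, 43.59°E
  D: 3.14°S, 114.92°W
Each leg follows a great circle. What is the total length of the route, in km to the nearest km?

22444 km

Leg A→B: central angle 0.5214 rad, distance 3322.0 km.
Leg B→C: central angle 0.8728 rad, distance 5560.4 km.
Leg C→D: central angle 2.1287 rad, distance 13561.7 km.
Total: 3322.0 + 5560.4 + 13561.7 ≈ 22444 km.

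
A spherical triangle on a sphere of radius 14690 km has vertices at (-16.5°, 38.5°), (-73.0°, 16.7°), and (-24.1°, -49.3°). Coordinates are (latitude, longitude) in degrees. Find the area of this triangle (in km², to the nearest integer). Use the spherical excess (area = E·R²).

138471641 km²

Side lengths (central angles): a = 1.0483, b = 1.4207, c = 1.0100 rad; semiperimeter s = 1.7395.
By l'Huilier's theorem, tan(E/4) = √[tan(s/2) tan((s−a)/2) tan((s−b)/2) tan((s−c)/2)], giving spherical excess E = 0.6417 rad.
Area = E·R² = 0.6417 × (14690)² ≈ 138471641 km².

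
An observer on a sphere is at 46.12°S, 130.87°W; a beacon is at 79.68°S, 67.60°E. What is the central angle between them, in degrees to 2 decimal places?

53.75°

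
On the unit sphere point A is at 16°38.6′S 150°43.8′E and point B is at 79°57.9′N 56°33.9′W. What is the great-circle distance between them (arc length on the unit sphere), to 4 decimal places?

2.0157

With latitudes φ₁ = -16.643°, φ₂ = 79.965° and longitude difference Δλ = 152.705°:
Haversine: a = sin²(Δφ/2) + cos φ₁ cos φ₂ sin²(Δλ/2) = 0.5575 + (0.9581)(0.1742)(0.9443) = 0.71520.
Central angle c = 2·arcsin(√a) = 2.01572 rad.
On the unit sphere the arc length equals the central angle: 2.0157.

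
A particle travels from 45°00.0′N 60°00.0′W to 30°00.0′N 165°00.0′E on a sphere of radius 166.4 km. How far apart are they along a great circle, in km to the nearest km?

275 km

Let φ₁ = 0.7854 rad, φ₂ = 0.5236 rad, and Δλ = -2.3562 rad.
cos c = sin φ₁ sin φ₂ + cos φ₁ cos φ₂ cos Δλ = (0.7071)(0.5000) + (0.7071)(0.8660)(-0.7071) = -0.07946,
so c = arccos(-0.07946) = 1.65034 rad.
Distance = R·c = 166.4 × 1.6503 ≈ 275 km.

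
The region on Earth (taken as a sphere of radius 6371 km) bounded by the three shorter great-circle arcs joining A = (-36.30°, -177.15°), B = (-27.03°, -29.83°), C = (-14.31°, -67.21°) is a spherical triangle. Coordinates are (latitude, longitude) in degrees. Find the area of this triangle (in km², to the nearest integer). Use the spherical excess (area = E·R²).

Side lengths (central angles): a = 0.6465, b = 1.6911, c = 1.9126 rad; semiperimeter s = 2.1251.
By l'Huilier's theorem, tan(E/4) = √[tan(s/2) tan((s−a)/2) tan((s−b)/2) tan((s−c)/2)], giving spherical excess E = 0.7749 rad.
Area = E·R² = 0.7749 × (6371)² ≈ 31452162 km².

31452162 km²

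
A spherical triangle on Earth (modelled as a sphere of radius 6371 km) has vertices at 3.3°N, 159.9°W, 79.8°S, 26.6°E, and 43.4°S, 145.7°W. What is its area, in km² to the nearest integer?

7679949 km²

Side lengths (central angles): a = 0.9900, b = 0.8451, c = 1.8052 rad; semiperimeter s = 1.8202.
By l'Huilier's theorem, tan(E/4) = √[tan(s/2) tan((s−a)/2) tan((s−b)/2) tan((s−c)/2)], giving spherical excess E = 0.1892 rad.
Area = E·R² = 0.1892 × (6371)² ≈ 7679949 km².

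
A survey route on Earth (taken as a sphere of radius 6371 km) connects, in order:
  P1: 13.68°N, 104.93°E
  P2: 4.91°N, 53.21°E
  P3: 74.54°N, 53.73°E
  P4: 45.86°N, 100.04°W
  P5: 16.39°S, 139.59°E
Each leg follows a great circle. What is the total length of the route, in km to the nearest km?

Leg P1→P2: central angle 0.9021 rad, distance 5747.3 km.
Leg P2→P3: central angle 1.2153 rad, distance 7742.6 km.
Leg P3→P4: central angle 1.0179 rad, distance 6485.1 km.
Leg P4→P5: central angle 2.1416 rad, distance 13644.0 km.
Total: 5747.3 + 7742.6 + 6485.1 + 13644.0 ≈ 33619 km.

33619 km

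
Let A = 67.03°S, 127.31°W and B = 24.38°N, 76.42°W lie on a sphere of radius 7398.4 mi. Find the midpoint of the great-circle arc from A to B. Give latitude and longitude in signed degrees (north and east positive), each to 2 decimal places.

The central angle between A and B is δ = 1.7273 rad.
With f = 0.5, the slerp weights are sin((1−f)δ)/sin δ = 0.7696 and sin(fδ)/sin δ = 0.7696.
Weighted sum of the unit vectors: (0.7696)·(-0.2365,-0.3104,-0.9207) + (0.7696)·(0.2139,-0.8854,0.4128) = (-0.0175, -0.9203, -0.3909).
Converting back: φ = atan2(z, √(x²+y²)) = -23.01°, λ = atan2(y, x) = -91.09°.

-23.01°, -91.09°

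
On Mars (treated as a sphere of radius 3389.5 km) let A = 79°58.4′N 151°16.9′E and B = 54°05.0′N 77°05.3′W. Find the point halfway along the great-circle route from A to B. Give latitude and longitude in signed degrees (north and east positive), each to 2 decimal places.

74.77°, -92.54°

Central angle δ = 0.7530 rad. Interpolating on the sphere with fraction f = 0.5:
P = [sin((1−f)δ)·A + sin(fδ)·B] / sin δ = 0.5377·A + 0.5377·B in Cartesian coordinates,
giving P = (-0.0116, -0.2624, 0.9649), i.e. latitude 74.77°, longitude -92.54°.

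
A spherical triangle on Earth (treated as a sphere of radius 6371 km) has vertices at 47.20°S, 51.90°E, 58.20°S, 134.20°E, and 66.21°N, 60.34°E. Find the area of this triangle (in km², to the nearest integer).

Side lengths (central angles): a = 2.3726, b = 1.9826, c = 0.8345 rad; semiperimeter s = 2.5948.
By l'Huilier's theorem, tan(E/4) = √[tan(s/2) tan((s−a)/2) tan((s−b)/2) tan((s−c)/2)], giving spherical excess E = 1.4879 rad.
Area = E·R² = 1.4879 × (6371)² ≈ 60392093 km².

60392093 km²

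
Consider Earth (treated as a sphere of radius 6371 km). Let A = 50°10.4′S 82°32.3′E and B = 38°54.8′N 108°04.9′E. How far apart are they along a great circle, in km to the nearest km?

10216 km

With latitudes φ₁ = -50.173°, φ₂ = 38.913° and longitude difference Δλ = 25.543°:
cos c = sin φ₁ sin φ₂ + cos φ₁ cos φ₂ cos Δλ = (-0.7680)(0.6281) + (0.6405)(0.7781)(0.9023) = -0.03277,
so c = arccos(-0.03277) = 1.60357 rad.
Distance = R·c = 6371 × 1.6036 ≈ 10216 km.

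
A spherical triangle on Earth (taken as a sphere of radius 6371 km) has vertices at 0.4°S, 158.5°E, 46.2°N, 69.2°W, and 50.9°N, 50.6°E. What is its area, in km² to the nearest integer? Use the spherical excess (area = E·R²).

72096248 km²

Side lengths (central angles): a = 1.2205, b = 1.7714, c = 2.0610 rad; semiperimeter s = 2.5265.
By l'Huilier's theorem, tan(E/4) = √[tan(s/2) tan((s−a)/2) tan((s−b)/2) tan((s−c)/2)], giving spherical excess E = 1.7762 rad.
Area = E·R² = 1.7762 × (6371)² ≈ 72096248 km².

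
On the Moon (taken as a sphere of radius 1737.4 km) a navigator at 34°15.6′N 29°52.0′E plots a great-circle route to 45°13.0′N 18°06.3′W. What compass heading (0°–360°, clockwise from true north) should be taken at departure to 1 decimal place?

301.5°

Δλ = -47.972° = -0.8373 rad.
y = sin Δλ · cos φ₂ = (-0.7428)(0.7044) = -0.5233
x = cos φ₁ sin φ₂ − sin φ₁ cos φ₂ cos Δλ = (0.8265)(0.7098) − (0.5629)(0.7044)(0.6695) = 0.3211
θ = atan2(y, x) = -58.46°; adding 360° gives 301.5°.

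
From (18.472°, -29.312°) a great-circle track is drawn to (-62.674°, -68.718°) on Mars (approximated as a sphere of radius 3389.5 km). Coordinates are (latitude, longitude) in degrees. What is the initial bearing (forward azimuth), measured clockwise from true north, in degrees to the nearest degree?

197°

With φ₁ = 0.3224, φ₂ = -1.0939, Δλ = -0.6878 rad, the forward-azimuth formula gives
θ = atan2( sin Δλ cos φ₂ , cos φ₁ sin φ₂ − sin φ₁ cos φ₂ cos Δλ ) = atan2(-0.2914, -0.9550) = -163.03°.
Adding 360° brings this into [0°, 360°): 197°.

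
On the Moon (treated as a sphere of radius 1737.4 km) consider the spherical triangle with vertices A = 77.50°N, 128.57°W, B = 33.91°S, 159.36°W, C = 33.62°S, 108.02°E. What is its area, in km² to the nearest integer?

7452941 km²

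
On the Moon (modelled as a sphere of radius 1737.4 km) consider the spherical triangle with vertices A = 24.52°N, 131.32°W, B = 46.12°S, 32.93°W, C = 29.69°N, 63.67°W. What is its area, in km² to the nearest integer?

3059887 km²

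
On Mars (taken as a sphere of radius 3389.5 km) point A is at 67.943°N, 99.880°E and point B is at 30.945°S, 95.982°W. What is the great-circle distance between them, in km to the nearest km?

In radians: φ₁ = 1.1858, φ₂ = -0.5401, Δλ = 164.138° = 2.8647 rad.
cos c = sin φ₁ sin φ₂ + cos φ₁ cos φ₂ cos Δλ = (0.9268)(-0.5142) + (0.3755)(0.8577)(-0.9619) = -0.78639,
so c = arccos(-0.78639) = 2.47574 rad.
Distance = R·c = 3389.5 × 2.4757 ≈ 8392 km.

8392 km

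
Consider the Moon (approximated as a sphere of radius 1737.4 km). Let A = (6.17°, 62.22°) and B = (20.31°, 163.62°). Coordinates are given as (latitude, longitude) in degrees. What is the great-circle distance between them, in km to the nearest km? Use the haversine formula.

With latitudes φ₁ = 6.170°, φ₂ = 20.310° and longitude difference Δλ = 101.400°:
Haversine: a = sin²(Δφ/2) + cos φ₁ cos φ₂ sin²(Δλ/2) = 0.0151 + (0.9942)(0.9378)(0.5988) = 0.57349.
Central angle c = 2·arcsin(√a) = 1.71832 rad.
Distance = R·c = 1737.4 × 1.7183 ≈ 2985 km.

2985 km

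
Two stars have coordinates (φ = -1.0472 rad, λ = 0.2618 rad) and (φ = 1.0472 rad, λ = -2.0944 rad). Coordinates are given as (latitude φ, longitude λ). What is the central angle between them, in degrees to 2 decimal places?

In radians: φ₁ = -1.0472, φ₂ = 1.0472, Δλ = -135.000° = -2.3562 rad.
Haversine: a = sin²(Δφ/2) + cos φ₁ cos φ₂ sin²(Δλ/2) = 0.7500 + (0.5000)(0.5000)(0.8536) = 0.96339.
Central angle c = 2·arcsin(√a) = 2.75654 rad.
So the angular separation is 157.94°.

157.94°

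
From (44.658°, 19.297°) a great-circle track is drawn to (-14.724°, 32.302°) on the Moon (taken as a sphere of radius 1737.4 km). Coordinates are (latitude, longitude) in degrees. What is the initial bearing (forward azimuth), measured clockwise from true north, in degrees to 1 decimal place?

Δλ = 13.005° = 0.2270 rad.
y = sin Δλ · cos φ₂ = (0.2250)(0.9672) = 0.2176
x = cos φ₁ sin φ₂ − sin φ₁ cos φ₂ cos Δλ = (0.7113)(-0.2542) − (0.7029)(0.9672)(0.9744) = -0.8431
θ = atan2(y, x) = 165.53°, so the bearing is 165.5°.

165.5°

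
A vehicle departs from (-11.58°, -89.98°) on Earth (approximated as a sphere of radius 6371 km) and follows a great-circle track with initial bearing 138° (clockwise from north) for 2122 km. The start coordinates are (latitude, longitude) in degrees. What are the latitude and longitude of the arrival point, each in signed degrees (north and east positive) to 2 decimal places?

Angular distance δ = d/R = 2122/6371 = 0.33307 rad; initial bearing θ = 2.4086 rad.
sin φ₂ = sin φ₁ cos δ + cos φ₁ sin δ cos θ = (-0.2007)(0.9450) + (0.9796)(0.3269)(-0.7431) = -0.4277, so φ₂ = -25.32°.
Δλ = atan2(sin θ sin δ cos φ₁, cos δ − sin φ₁ sin φ₂) = atan2(0.2143, 0.8592) = 14.006°.
λ₂ = -89.980° + 14.006° = -75.97°.

-25.32°, -75.97°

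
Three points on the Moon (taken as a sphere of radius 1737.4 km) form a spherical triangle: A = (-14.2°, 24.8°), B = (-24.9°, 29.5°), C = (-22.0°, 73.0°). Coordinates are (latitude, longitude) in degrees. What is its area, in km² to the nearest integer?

Side lengths (central angles): a = 0.6955, b = 0.8079, c = 0.2021 rad; semiperimeter s = 0.8527.
By l'Huilier's theorem, tan(E/4) = √[tan(s/2) tan((s−a)/2) tan((s−b)/2) tan((s−c)/2)], giving spherical excess E = 0.0658 rad.
Area = E·R² = 0.0658 × (1737.4)² ≈ 198551 km².

198551 km²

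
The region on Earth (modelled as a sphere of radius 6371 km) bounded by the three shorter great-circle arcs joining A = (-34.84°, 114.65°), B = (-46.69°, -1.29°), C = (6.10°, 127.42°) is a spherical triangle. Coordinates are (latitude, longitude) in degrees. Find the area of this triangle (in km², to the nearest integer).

Side lengths (central angles): a = 2.0989, b = 0.7448, c = 1.4005 rad; semiperimeter s = 2.1221.
By l'Huilier's theorem, tan(E/4) = √[tan(s/2) tan((s−a)/2) tan((s−b)/2) tan((s−c)/2)], giving spherical excess E = 0.3207 rad.
Area = E·R² = 0.3207 × (6371)² ≈ 13018956 km².

13018956 km²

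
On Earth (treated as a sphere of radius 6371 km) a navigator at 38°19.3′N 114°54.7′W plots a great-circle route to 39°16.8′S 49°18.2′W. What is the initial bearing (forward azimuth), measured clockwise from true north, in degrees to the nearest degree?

With φ₁ = 0.6688, φ₂ = -0.6856, Δλ = 1.1451 rad, the forward-azimuth formula gives
θ = atan2( sin Δλ cos φ₂ , cos φ₁ sin φ₂ − sin φ₁ cos φ₂ cos Δλ ) = atan2(0.7050, -0.6949) = 134.59°.
So the initial bearing is 135°.

135°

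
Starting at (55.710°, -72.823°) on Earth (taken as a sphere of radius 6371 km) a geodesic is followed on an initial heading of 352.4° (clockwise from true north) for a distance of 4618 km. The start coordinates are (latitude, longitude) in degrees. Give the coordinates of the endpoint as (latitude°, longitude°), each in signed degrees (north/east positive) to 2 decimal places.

81.40°, 143.06°

Angular distance δ = d/R = 4618/6371 = 0.72485 rad; initial bearing θ = 6.1505 rad.
sin φ₂ = sin φ₁ cos δ + cos φ₁ sin δ cos θ = (0.8262)(0.7486) + (0.5634)(0.6630)(0.9912) = 0.9887, so φ₂ = 81.40°.
Δλ = atan2(sin θ sin δ cos φ₁, cos δ − sin φ₁ sin φ₂) = atan2(-0.0494, -0.0683) = -144.120°.
λ₂ = -72.823° − 144.120° = -216.94° → 143.06° after wrapping to (−180°, 180°].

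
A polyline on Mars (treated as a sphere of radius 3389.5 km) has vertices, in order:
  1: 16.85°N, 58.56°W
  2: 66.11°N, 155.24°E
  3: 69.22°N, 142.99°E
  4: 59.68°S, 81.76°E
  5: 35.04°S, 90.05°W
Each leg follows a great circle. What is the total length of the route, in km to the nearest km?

Leg 1→2: central angle 1.6279 rad, distance 5517.7 km.
Leg 2→3: central angle 0.0974 rad, distance 330.3 km.
Leg 3→4: central angle 2.3758 rad, distance 8052.9 km.
Leg 4→5: central angle 1.4842 rad, distance 5030.6 km.
Total: 5517.7 + 330.3 + 8052.9 + 5030.6 ≈ 18932 km.

18932 km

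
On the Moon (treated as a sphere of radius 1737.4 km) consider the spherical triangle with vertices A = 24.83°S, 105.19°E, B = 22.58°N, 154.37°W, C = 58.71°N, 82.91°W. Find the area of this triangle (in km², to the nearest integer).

Side lengths (central angles): a = 1.0694, b = 2.5419, c = 1.8892 rad; semiperimeter s = 2.7503.
By l'Huilier's theorem, tan(E/4) = √[tan(s/2) tan((s−a)/2) tan((s−b)/2) tan((s−c)/2)], giving spherical excess E = 1.9187 rad.
Area = E·R² = 1.9187 × (1737.4)² ≈ 5791566 km².

5791566 km²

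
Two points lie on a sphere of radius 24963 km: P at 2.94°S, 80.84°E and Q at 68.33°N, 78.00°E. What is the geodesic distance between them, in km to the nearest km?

31063 km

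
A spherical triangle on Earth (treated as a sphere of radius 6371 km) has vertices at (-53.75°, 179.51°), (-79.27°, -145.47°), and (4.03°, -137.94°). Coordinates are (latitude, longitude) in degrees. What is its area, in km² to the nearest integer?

12767688 km²

Side lengths (central angles): a = 1.4555, b = 1.1833, c = 0.4896 rad; semiperimeter s = 1.5642.
By l'Huilier's theorem, tan(E/4) = √[tan(s/2) tan((s−a)/2) tan((s−b)/2) tan((s−c)/2)], giving spherical excess E = 0.3146 rad.
Area = E·R² = 0.3146 × (6371)² ≈ 12767688 km².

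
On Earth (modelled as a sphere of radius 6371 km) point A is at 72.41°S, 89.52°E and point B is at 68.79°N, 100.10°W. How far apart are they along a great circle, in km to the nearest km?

19479 km

With latitudes φ₁ = -72.410°, φ₂ = 68.790° and longitude difference Δλ = 170.380°:
cos c = sin φ₁ sin φ₂ + cos φ₁ cos φ₂ cos Δλ = (-0.9532)(0.9323) + (0.3022)(0.3618)(-0.9859) = -0.99647,
so c = arccos(-0.99647) = 3.05751 rad.
Distance = R·c = 6371 × 3.0575 ≈ 19479 km.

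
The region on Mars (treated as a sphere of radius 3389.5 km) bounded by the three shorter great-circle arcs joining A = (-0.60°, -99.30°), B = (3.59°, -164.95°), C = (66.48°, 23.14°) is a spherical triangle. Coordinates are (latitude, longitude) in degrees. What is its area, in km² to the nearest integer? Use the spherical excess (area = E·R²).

18099190 km²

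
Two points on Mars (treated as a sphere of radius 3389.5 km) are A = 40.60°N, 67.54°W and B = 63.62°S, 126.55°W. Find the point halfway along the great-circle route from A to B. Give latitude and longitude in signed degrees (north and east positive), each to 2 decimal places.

-13.03°, -88.62°

Central angle δ = 1.9925 rad. Interpolating on the sphere with fraction f = 0.5:
P = [sin((1−f)δ)·A + sin(fδ)·B] / sin δ = 0.9200·A + 0.9200·B in Cartesian coordinates,
giving P = (0.0234, -0.9740, -0.2255), i.e. latitude -13.03°, longitude -88.62°.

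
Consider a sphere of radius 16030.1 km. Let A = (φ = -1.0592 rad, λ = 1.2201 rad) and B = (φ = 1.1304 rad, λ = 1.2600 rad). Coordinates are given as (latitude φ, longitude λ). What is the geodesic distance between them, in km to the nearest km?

35103 km

In radians: φ₁ = -1.0592, φ₂ = 1.1304, Δλ = 2.286° = 0.0399 rad.
cos c = sin φ₁ sin φ₂ + cos φ₁ cos φ₂ cos Δλ = (-0.8720)(0.9046) + (0.4896)(0.4263)(0.9992) = -0.58023,
so c = arccos(-0.58023) = 2.18980 rad.
Distance = R·c = 16030.1 × 2.1898 ≈ 35103 km.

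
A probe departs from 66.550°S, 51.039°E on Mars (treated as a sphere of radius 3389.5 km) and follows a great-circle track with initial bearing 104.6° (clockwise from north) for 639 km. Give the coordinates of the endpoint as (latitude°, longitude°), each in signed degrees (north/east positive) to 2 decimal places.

-66.92°, 78.59°

Angular distance δ = d/R = 639/3389.5 = 0.18852 rad; initial bearing θ = 1.8256 rad.
sin φ₂ = sin φ₁ cos δ + cos φ₁ sin δ cos θ = (-0.9174)(0.9823) + (0.3979)(0.1874)(-0.2521) = -0.9200, so φ₂ = -66.92°.
Δλ = atan2(sin θ sin δ cos φ₁, cos δ − sin φ₁ sin φ₂) = atan2(0.0722, 0.1383) = 27.556°.
λ₂ = 51.039° + 27.556° = 78.59°.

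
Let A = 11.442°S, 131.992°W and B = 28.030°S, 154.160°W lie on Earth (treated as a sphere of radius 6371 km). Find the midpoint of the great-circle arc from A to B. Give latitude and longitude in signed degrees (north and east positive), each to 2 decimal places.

Central angle δ = 0.4636 rad. Interpolating on the sphere with fraction f = 0.5:
P = [sin((1−f)δ)·A + sin(fδ)·B] / sin δ = 0.5137·A + 0.5137·B in Cartesian coordinates,
giving P = (-0.7450, -0.5719, -0.3433), i.e. latitude -20.08°, longitude -142.49°.

-20.08°, -142.49°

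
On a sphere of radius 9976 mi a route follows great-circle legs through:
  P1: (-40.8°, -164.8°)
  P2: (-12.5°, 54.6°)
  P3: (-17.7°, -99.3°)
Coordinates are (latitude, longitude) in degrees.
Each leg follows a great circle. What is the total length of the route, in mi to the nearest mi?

Leg P1→P2: central angle 2.0149 rad, distance 20100.8 mi.
Leg P2→P3: central angle 2.4487 rad, distance 24428.7 mi.
Total: 20100.8 + 24428.7 ≈ 44530 mi.

44530 mi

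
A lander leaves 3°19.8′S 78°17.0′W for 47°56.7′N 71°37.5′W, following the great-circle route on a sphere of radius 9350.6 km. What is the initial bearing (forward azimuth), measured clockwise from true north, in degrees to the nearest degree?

6°

Δλ = 6.658° = 0.1162 rad.
y = sin Δλ · cos φ₂ = (0.1159)(0.6698) = 0.0777
x = cos φ₁ sin φ₂ − sin φ₁ cos φ₂ cos Δλ = (0.9983)(0.7425) − (-0.0581)(0.6698)(0.9933) = 0.7799
θ = atan2(y, x) = 5.69°, so the bearing is 6°.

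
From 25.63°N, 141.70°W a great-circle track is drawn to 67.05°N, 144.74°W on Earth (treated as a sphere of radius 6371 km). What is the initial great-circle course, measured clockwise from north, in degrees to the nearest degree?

358°

With φ₁ = 0.4473, φ₂ = 1.1702, Δλ = -0.0531 rad, the forward-azimuth formula gives
θ = atan2( sin Δλ cos φ₂ , cos φ₁ sin φ₂ − sin φ₁ cos φ₂ cos Δλ ) = atan2(-0.0207, 0.6618) = -1.79°.
Adding 360° brings this into [0°, 360°): 358°.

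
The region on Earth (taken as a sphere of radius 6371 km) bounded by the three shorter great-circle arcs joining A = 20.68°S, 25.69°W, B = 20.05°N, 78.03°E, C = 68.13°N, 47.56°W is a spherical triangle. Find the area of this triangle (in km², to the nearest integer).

71140031 km²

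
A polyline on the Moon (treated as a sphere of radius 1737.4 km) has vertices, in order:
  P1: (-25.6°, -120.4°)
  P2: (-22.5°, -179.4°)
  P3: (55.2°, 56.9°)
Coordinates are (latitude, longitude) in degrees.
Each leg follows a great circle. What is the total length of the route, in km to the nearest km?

5485 km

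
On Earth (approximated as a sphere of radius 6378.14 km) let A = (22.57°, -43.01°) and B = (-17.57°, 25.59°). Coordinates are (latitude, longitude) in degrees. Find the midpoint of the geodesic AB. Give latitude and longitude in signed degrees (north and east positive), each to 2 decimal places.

3.03°, -8.09°

The central angle between A and B is δ = 1.3640 rad.
With f = 0.5, the slerp weights are sin((1−f)δ)/sin δ = 0.6441 and sin(fδ)/sin δ = 0.6441.
Weighted sum of the unit vectors: (0.6441)·(0.6752,-0.6299,0.3838) + (0.6441)·(0.8598,0.4118,-0.3019) = (0.9887, -0.1405, 0.0528).
Converting back: φ = atan2(z, √(x²+y²)) = 3.03°, λ = atan2(y, x) = -8.09°.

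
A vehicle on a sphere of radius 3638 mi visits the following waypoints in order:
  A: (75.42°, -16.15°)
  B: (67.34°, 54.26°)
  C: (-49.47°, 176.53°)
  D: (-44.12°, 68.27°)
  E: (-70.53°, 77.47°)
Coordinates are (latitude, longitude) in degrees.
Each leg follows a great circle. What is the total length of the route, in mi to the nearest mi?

Leg A→B: central angle 0.3882 rad, distance 1412.1 mi.
Leg B→C: central angle 2.5590 rad, distance 9309.8 mi.
Leg C→D: central angle 1.1778 rad, distance 4284.8 mi.
Leg D→E: central angle 0.4678 rad, distance 1701.9 mi.
Total: 1412.1 + 9309.8 + 4284.8 + 1701.9 ≈ 16709 mi.

16709 mi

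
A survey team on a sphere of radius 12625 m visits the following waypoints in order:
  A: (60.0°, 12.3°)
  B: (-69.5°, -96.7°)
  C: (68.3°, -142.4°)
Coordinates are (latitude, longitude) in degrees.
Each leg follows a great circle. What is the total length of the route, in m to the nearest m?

64231 m

Leg A→B: central angle 2.6223 rad, distance 33107.0 m.
Leg B→C: central angle 2.4652 rad, distance 31123.6 m.
Total: 33107.0 + 31123.6 ≈ 64231 m.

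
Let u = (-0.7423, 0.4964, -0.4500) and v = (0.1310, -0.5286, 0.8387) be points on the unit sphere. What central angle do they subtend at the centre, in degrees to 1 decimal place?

137.5°

u·v = -0.7371; |u| = 1.0000, |v| = 1.0000.
cos θ = (u·v)/(|u||v|) = -0.7371, so θ = 137.5°.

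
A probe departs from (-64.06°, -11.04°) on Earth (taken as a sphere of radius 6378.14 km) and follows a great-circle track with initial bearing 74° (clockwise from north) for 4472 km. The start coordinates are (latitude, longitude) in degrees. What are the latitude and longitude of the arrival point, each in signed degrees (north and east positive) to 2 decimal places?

Angular distance δ = d/R = 4472/6378.14 = 0.70114 rad; initial bearing θ = 1.2915 rad.
sin φ₂ = sin φ₁ cos δ + cos φ₁ sin δ cos θ = (-0.8993)(0.7641) + (0.4374)(0.6451)(0.2756) = -0.6093, so φ₂ = -37.54°.
Δλ = atan2(sin θ sin δ cos φ₁, cos δ − sin φ₁ sin φ₂) = atan2(0.2713, 0.2162) = 51.450°.
λ₂ = -11.040° + 51.450° = 40.41°.

-37.54°, 40.41°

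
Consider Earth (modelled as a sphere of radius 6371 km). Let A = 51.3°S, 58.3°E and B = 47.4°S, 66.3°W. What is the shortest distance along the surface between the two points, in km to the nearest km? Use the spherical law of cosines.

7837 km

In radians: φ₁ = -0.8954, φ₂ = -0.8273, Δλ = -124.600° = -2.1747 rad.
cos c = sin φ₁ sin φ₂ + cos φ₁ cos φ₂ cos Δλ = (-0.7804)(-0.7361) + (0.6252)(0.6769)(-0.5678) = 0.33415,
so c = arccos(0.33415) = 1.23009 rad.
Distance = R·c = 6371 × 1.2301 ≈ 7837 km.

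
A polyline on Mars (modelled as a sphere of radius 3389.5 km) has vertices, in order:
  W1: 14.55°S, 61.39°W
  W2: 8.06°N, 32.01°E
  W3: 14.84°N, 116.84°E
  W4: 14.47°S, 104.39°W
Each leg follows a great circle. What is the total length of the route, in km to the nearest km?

18838 km

Leg W1→W2: central angle 1.6630 rad, distance 5636.7 km.
Leg W2→W3: central angle 1.4483 rad, distance 4909.1 km.
Leg W3→W4: central angle 2.4464 rad, distance 8292.0 km.
Total: 5636.7 + 4909.1 + 8292.0 ≈ 18838 km.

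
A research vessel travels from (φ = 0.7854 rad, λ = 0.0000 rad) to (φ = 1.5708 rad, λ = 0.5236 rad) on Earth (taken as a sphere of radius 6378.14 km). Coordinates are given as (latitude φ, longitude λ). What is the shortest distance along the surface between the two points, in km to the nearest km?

5009 km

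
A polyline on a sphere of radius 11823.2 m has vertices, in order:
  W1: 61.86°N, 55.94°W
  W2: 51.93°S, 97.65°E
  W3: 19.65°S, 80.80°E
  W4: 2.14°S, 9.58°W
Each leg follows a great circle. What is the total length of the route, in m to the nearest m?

Leg W1→W2: central angle 2.8393 rad, distance 33570.1 m.
Leg W2→W3: central angle 0.6085 rad, distance 7194.2 m.
Leg W3→W4: central angle 1.5645 rad, distance 18497.2 m.
Total: 33570.1 + 7194.2 + 18497.2 ≈ 59261 m.

59261 m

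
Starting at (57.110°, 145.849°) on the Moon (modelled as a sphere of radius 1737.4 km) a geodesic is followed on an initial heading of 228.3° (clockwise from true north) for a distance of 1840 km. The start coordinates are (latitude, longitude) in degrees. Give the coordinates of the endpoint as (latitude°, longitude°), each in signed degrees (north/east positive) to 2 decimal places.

Angular distance δ = d/R = 1840/1737.4 = 1.05905 rad; initial bearing θ = 3.9846 rad.
sin φ₂ = sin φ₁ cos δ + cos φ₁ sin δ cos θ = (0.8397)(0.4897) + (0.5430)(0.8719)(-0.6652) = 0.0962, so φ₂ = 5.52°.
Δλ = atan2(sin θ sin δ cos φ₁, cos δ − sin φ₁ sin φ₂) = atan2(-0.3535, 0.4089) = -40.846°.
λ₂ = 145.849° − 40.846° = 105.00°.

5.52°, 105.00°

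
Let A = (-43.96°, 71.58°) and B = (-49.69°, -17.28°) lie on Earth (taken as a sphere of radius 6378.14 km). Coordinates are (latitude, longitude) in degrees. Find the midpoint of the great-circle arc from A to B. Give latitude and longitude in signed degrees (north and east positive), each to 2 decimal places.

-56.14°, 30.14°

The central angle between A and B is δ = 1.0020 rad.
With f = 0.5, the slerp weights are sin((1−f)δ)/sin δ = 0.5701 and sin(fδ)/sin δ = 0.5701.
Weighted sum of the unit vectors: (0.5701)·(0.2275,0.6829,-0.6942) + (0.5701)·(0.6177,-0.1922,-0.7626) = (0.4818, 0.2798, -0.8304).
Converting back: φ = atan2(z, √(x²+y²)) = -56.14°, λ = atan2(y, x) = 30.14°.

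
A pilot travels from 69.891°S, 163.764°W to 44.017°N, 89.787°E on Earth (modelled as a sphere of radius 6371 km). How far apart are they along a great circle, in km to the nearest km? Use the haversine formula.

15152 km

With latitudes φ₁ = -69.891°, φ₂ = 44.017° and longitude difference Δλ = -106.449°:
Haversine: a = sin²(Δφ/2) + cos φ₁ cos φ₂ sin²(Δλ/2) = 0.7026 + (0.3438)(0.7191)(0.6416) = 0.86126.
Central angle c = 2·arcsin(√a) = 2.37824 rad.
Distance = R·c = 6371 × 2.3782 ≈ 15152 km.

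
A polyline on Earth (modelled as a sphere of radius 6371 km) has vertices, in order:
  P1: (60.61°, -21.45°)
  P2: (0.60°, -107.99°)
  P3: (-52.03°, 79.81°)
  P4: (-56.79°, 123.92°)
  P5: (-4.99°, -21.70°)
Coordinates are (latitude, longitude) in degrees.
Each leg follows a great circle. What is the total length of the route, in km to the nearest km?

Leg P1→P2: central angle 1.5320 rad, distance 9760.7 km.
Leg P2→P3: central angle 2.2367 rad, distance 14250.1 km.
Leg P3→P4: central angle 0.4475 rad, distance 2851.1 km.
Leg P4→P5: central angle 1.9579 rad, distance 12474.0 km.
Total: 9760.7 + 14250.1 + 2851.1 + 12474.0 ≈ 39336 km.

39336 km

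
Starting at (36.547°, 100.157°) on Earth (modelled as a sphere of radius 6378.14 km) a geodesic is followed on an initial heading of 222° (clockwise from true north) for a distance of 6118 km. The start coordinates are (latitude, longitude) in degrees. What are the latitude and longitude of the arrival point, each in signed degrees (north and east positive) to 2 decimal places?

Angular distance δ = d/R = 6118/6378.14 = 0.95921 rad; initial bearing θ = 3.8746 rad.
sin φ₂ = sin φ₁ cos δ + cos φ₁ sin δ cos θ = (0.5955)(0.5742) + (0.8034)(0.8187)(-0.7431) = -0.1469, so φ₂ = -8.45°.
Δλ = atan2(sin θ sin δ cos φ₁, cos δ − sin φ₁ sin φ₂) = atan2(-0.4401, 0.6616) = -33.632°.
λ₂ = 100.157° − 33.632° = 66.53°.

-8.45°, 66.53°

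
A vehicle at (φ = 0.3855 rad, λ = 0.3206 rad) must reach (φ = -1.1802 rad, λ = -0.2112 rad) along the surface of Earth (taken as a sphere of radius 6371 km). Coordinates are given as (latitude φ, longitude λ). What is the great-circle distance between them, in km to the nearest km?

10286 km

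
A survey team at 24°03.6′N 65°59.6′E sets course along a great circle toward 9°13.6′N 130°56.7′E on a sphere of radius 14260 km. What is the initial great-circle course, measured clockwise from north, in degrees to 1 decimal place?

Δλ = 64.952° = 1.1336 rad.
y = sin Δλ · cos φ₂ = (0.9060)(0.9871) = 0.8942
x = cos φ₁ sin φ₂ − sin φ₁ cos φ₂ cos Δλ = (0.9131)(0.1603) − (0.4077)(0.9871)(0.4234) = -0.0240
θ = atan2(y, x) = 91.54°, so the bearing is 91.5°.

91.5°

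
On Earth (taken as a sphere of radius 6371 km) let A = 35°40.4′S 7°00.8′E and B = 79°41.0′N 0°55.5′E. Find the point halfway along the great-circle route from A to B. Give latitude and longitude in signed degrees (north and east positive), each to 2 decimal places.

22.02°, 5.91°

Central angle δ = 2.0143 rad. Interpolating on the sphere with fraction f = 0.5:
P = [sin((1−f)δ)·A + sin(fδ)·B] / sin δ = 0.9358·A + 0.9358·B in Cartesian coordinates,
giving P = (0.9221, 0.0955, 0.3750), i.e. latitude 22.02°, longitude 5.91°.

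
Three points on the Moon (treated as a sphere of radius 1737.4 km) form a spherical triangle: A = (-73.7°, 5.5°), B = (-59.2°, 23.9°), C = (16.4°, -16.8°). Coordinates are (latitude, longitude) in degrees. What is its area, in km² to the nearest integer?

675617 km²

Side lengths (central angles): a = 1.4405, b = 1.5927, c = 0.2809 rad; semiperimeter s = 1.6571.
By l'Huilier's theorem, tan(E/4) = √[tan(s/2) tan((s−a)/2) tan((s−b)/2) tan((s−c)/2)], giving spherical excess E = 0.2238 rad.
Area = E·R² = 0.2238 × (1737.4)² ≈ 675617 km².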